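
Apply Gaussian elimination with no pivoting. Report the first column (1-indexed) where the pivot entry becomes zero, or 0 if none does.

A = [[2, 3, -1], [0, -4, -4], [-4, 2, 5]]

first zero-pivot column = 0

Naive forward elimination:
R3 <- R3 - (-2)*R1:  [ 0  8  3 ]
R3 <- R3 - (-2)*R2:  [  0   0  -5 ]
All pivots nonzero; naive elimination completes without hitting a zero pivot.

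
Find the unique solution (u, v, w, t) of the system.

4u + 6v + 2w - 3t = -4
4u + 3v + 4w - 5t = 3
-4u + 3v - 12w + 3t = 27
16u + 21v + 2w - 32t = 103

(3, -3, -5, -4)

Forward elimination on [A|b]:
R2 <- R2 - (1)*R1:  [  0  -3   2  -2   7 ]
R3 <- R3 - (-1)*R1:  [   0    9  -10    0   23 ]
R4 <- R4 - (4)*R1:  [   0   -3   -6  -20  119 ]
R3 <- R3 - (-3)*R2:  [  0   0  -4  -6  44 ]
R4 <- R4 - (1)*R2:  [   0    0   -8  -18  112 ]
R4 <- R4 - (2)*R3:  [  0   0   0  -6  24 ]
Row echelon form:
[ 4   6   2  -3  |  -4 ]
[ 0  -3   2  -2  |   7 ]
[ 0   0  -4  -6  |  44 ]
[ 0   0   0  -6  |  24 ]
Back-substitution:
t = (24) / -6 = -4
w = (44 - (-6)*(-4)) / -4 = -5
v = (7 - (2)*(-5) - (-2)*(-4)) / -3 = -3
u = (-4 - (6)*(-3) - (2)*(-5) - (-3)*(-4)) / 4 = 3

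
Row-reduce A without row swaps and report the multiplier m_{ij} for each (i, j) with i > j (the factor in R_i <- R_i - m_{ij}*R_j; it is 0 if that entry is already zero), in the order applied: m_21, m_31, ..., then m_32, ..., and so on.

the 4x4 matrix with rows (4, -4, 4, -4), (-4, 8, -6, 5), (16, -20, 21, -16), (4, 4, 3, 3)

multipliers: -1, 4, 1, -1, 2, 1

Forward elimination:
R2 <- R2 - (-1)*R1:  [  0   4  -2   1 ]
R3 <- R3 - (4)*R1:  [  0  -4   5   0 ]
R4 <- R4 - (1)*R1:  [  0   8  -1   7 ]
R3 <- R3 - (-1)*R2:  [ 0  0  3  1 ]
R4 <- R4 - (2)*R2:  [ 0  0  3  5 ]
R4 <- R4 - (1)*R3:  [ 0  0  0  4 ]
Multipliers (in order of application): m_{21} = -1, m_{31} = 4, m_{41} = 1, m_{32} = -1, m_{42} = 2, m_{43} = 1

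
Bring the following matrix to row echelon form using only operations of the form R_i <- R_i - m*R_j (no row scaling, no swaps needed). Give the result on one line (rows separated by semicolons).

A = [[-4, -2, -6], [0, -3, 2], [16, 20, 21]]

Forward elimination:
R3 <- R3 - (-4)*R1:  [  0  12  -3 ]
R3 <- R3 - (-4)*R2:  [ 0  0  5 ]
Row echelon form:
[ -4  -2  -6 ]
[  0  -3   2 ]
[  0   0   5 ]

REF = [-4 -2 -6; 0 -3 2; 0 0 5]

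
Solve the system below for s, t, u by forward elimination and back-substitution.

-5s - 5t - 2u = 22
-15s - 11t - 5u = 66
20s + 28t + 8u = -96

Forward elimination on [A|b]:
R2 <- R2 - (3)*R1:  [ 0  4  1  0 ]
R3 <- R3 - (-4)*R1:  [  0   8   0  -8 ]
R3 <- R3 - (2)*R2:  [  0   0  -2  -8 ]
Row echelon form:
[ -5  -5  -2  |  22 ]
[  0   4   1  |   0 ]
[  0   0  -2  |  -8 ]
Back-substitution:
u = (-8) / -2 = 4
t = (0 - (1)*(4)) / 4 = -1
s = (22 - (-5)*(-1) - (-2)*(4)) / -5 = -5

(-5, -1, 4)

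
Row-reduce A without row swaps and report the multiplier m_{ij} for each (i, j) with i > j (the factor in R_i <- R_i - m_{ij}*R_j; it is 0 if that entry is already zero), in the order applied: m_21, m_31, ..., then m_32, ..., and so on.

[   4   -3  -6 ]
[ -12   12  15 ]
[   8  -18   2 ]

Forward elimination:
R2 <- R2 - (-3)*R1:  [  0   3  -3 ]
R3 <- R3 - (2)*R1:  [   0  -12   14 ]
R3 <- R3 - (-4)*R2:  [ 0  0  2 ]
Multipliers (in order of application): m_{21} = -3, m_{31} = 2, m_{32} = -4

multipliers: -3, 2, -4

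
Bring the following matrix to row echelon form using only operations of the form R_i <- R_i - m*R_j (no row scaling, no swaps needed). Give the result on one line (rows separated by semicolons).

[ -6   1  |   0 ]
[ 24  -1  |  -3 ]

REF = [-6 1 0; 0 3 -3]

Forward elimination:
R2 <- R2 - (-4)*R1:  [  0   3  -3 ]
Row echelon form:
[ -6  1  |   0 ]
[  0  3  |  -3 ]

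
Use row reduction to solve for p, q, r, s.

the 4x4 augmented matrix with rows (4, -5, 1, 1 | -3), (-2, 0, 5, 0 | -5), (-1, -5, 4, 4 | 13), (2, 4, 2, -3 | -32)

Forward elimination on [A|b]:
R2 <- R2 - (-1/2)*R1:  [     0   -5/2   11/2    1/2  -13/2 ]
R3 <- R3 - (-1/4)*R1:  [     0  -25/4   17/4   17/4   49/4 ]
R4 <- R4 - (1/2)*R1:  [     0   13/2    3/2   -7/2  -61/2 ]
R3 <- R3 - (5/2)*R2:  [     0      0  -19/2      3   57/2 ]
R4 <- R4 - (-13/5)*R2:  [      0       0    79/5   -11/5  -237/5 ]
R4 <- R4 - (-158/95)*R3:  [     0      0      0  53/19      0 ]
Row echelon form:
[ 4    -5      1      1  |     -3 ]
[ 0  -5/2   11/2    1/2  |  -13/2 ]
[ 0     0  -19/2      3  |   57/2 ]
[ 0     0      0  53/19  |      0 ]
Back-substitution:
s = (0) / (53/19) = 0
r = (57/2 - (3)*(0)) / (-19/2) = -3
q = (-13/2 - (11/2)*(-3) - (1/2)*(0)) / (-5/2) = -4
p = (-3 - (-5)*(-4) - (1)*(-3) - (1)*(0)) / 4 = -5

(-5, -4, -3, 0)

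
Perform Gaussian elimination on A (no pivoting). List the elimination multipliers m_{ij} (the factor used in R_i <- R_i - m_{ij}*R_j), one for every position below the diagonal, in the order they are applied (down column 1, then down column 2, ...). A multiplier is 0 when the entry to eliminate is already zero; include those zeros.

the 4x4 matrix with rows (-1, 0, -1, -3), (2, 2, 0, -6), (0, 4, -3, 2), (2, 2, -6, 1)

multipliers: -2, 0, -2, 2, 1, -6

Forward elimination:
R2 <- R2 - (-2)*R1:  [   0    2   -2  -12 ]
R3: entry in column 1 is already 0 -> m_{31} = 0 (no row operation needed)
R4 <- R4 - (-2)*R1:  [  0   2  -8  -5 ]
R3 <- R3 - (2)*R2:  [  0   0   1  26 ]
R4 <- R4 - (1)*R2:  [  0   0  -6   7 ]
R4 <- R4 - (-6)*R3:  [   0    0    0  163 ]
Multipliers (in order of application): m_{21} = -2, m_{31} = 0, m_{41} = -2, m_{32} = 2, m_{42} = 1, m_{43} = -6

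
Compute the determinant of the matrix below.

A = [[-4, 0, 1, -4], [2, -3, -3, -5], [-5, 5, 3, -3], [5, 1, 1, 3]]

det(A) = 290

Forward elimination:
R2 <- R2 - (-1/2)*R1:  [    0    -3  -5/2    -7 ]
R3 <- R3 - (5/4)*R1:  [   0    5  7/4    2 ]
R4 <- R4 - (-5/4)*R1:  [   0    1  9/4   -2 ]
R3 <- R3 - (-5/3)*R2:  [      0       0  -29/12   -29/3 ]
R4 <- R4 - (-1/3)*R2:  [     0      0  17/12  -13/3 ]
R4 <- R4 - (-17/29)*R3:  [   0    0    0  -10 ]
Upper-triangular form:
[ -4   0       1     -4 ]
[  0  -3    -5/2     -7 ]
[  0   0  -29/12  -29/3 ]
[  0   0       0    -10 ]
det(A) = (-1)^0 * (-4) * (-3) * (-29/12) * (-10) = 290  (0 row swaps -> sign +1)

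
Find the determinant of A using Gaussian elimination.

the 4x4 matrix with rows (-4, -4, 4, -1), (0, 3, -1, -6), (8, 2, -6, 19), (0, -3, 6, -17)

Forward elimination:
R3 <- R3 - (-2)*R1:  [  0  -6   2  17 ]
R3 <- R3 - (-2)*R2:  [ 0  0  0  5 ]
R4 <- R4 - (-1)*R2:  [   0    0    5  -23 ]
R3 <-> R4   (pivot in column 3 was zero)
[ -4  -4   4   -1 ]
[  0   3  -1   -6 ]
[  0   0   5  -23 ]
[  0   0   0    5 ]
Upper-triangular form:
[ -4  -4   4   -1 ]
[  0   3  -1   -6 ]
[  0   0   5  -23 ]
[  0   0   0    5 ]
det(A) = (-1)^1 * (-4) * (3) * (5) * (5) = 300  (1 row swap -> sign -1)

det(A) = 300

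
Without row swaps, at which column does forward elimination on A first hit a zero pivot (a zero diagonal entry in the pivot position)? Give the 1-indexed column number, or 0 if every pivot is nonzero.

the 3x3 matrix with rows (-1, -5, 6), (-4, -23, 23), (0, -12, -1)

Naive forward elimination:
R2 <- R2 - (4)*R1:  [  0  -3  -1 ]
R3 <- R3 - (4)*R2:  [ 0  0  3 ]
All pivots nonzero; naive elimination completes without hitting a zero pivot.

first zero-pivot column = 0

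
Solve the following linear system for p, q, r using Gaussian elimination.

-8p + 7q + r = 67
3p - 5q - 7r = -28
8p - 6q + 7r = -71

(-5, 4, -1)

Forward elimination on [A|b]:
R2 <- R2 - (-3/8)*R1:  [     0  -19/8  -53/8  -23/8 ]
R3 <- R3 - (-1)*R1:  [  0   1   8  -4 ]
R3 <- R3 - (-8/19)*R2:  [      0       0   99/19  -99/19 ]
Row echelon form:
[ -8      7      1  |      67 ]
[  0  -19/8  -53/8  |   -23/8 ]
[  0      0  99/19  |  -99/19 ]
Back-substitution:
r = (-99/19) / (99/19) = -1
q = (-23/8 - (-53/8)*(-1)) / (-19/8) = 4
p = (67 - (7)*(4) - (1)*(-1)) / -8 = -5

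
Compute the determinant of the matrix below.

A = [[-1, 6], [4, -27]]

det(A) = 3

Forward elimination:
R2 <- R2 - (-4)*R1:  [  0  -3 ]
Upper-triangular form:
[ -1   6 ]
[  0  -3 ]
det(A) = (-1)^0 * (-1) * (-3) = 3  (0 row swaps -> sign +1)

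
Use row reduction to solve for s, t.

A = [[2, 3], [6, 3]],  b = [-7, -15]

(-2, -1)

Forward elimination on [A|b]:
R2 <- R2 - (3)*R1:  [  0  -6   6 ]
Row echelon form:
[ 2   3  |  -7 ]
[ 0  -6  |   6 ]
Back-substitution:
t = (6) / -6 = -1
s = (-7 - (3)*(-1)) / 2 = -2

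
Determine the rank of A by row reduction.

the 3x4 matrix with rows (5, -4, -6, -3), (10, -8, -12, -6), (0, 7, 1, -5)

rank(A) = 2

Row reduction:
R2 <- R2 - (2)*R1:  [ 0  0  0  0 ]
R2 <-> R3   (pivot in column 2 was zero)
[ 5  -4  -6  -3 ]
[ 0   7   1  -5 ]
[ 0   0   0   0 ]
Row echelon form:
[ 5  -4  -6  -3 ]
[ 0   7   1  -5 ]
[ 0   0   0   0 ]
Nonzero rows / pivot columns: 2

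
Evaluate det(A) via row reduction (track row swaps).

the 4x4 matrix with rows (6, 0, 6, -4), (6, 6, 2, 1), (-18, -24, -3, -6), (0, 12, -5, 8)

det(A) = -144

Forward elimination:
R2 <- R2 - (1)*R1:  [  0   6  -4   5 ]
R3 <- R3 - (-3)*R1:  [   0  -24   15  -18 ]
R3 <- R3 - (-4)*R2:  [  0   0  -1   2 ]
R4 <- R4 - (2)*R2:  [  0   0   3  -2 ]
R4 <- R4 - (-3)*R3:  [ 0  0  0  4 ]
Upper-triangular form:
[ 6  0   6  -4 ]
[ 0  6  -4   5 ]
[ 0  0  -1   2 ]
[ 0  0   0   4 ]
det(A) = (-1)^0 * (6) * (6) * (-1) * (4) = -144  (0 row swaps -> sign +1)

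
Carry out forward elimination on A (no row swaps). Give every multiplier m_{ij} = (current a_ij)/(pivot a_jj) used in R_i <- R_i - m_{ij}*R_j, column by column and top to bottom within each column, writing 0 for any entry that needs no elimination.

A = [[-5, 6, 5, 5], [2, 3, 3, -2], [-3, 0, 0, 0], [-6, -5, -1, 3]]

multipliers: -2/5, 3/5, 6/5, -2/3, -61/27, 116/9

Forward elimination:
R2 <- R2 - (-2/5)*R1:  [    0  27/5     5     0 ]
R3 <- R3 - (3/5)*R1:  [     0  -18/5     -3     -3 ]
R4 <- R4 - (6/5)*R1:  [     0  -61/5     -7     -3 ]
R3 <- R3 - (-2/3)*R2:  [   0    0  1/3   -3 ]
R4 <- R4 - (-61/27)*R2:  [      0       0  116/27      -3 ]
R4 <- R4 - (116/9)*R3:  [     0      0      0  107/3 ]
Multipliers (in order of application): m_{21} = -2/5, m_{31} = 3/5, m_{41} = 6/5, m_{32} = -2/3, m_{42} = -61/27, m_{43} = 116/9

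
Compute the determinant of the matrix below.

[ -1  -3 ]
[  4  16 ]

Forward elimination:
R2 <- R2 - (-4)*R1:  [ 0  4 ]
Upper-triangular form:
[ -1  -3 ]
[  0   4 ]
det(A) = (-1)^0 * (-1) * (4) = -4  (0 row swaps -> sign +1)

det(A) = -4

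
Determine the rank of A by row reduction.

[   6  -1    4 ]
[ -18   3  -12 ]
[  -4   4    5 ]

Row reduction:
R2 <- R2 - (-3)*R1:  [ 0  0  0 ]
R3 <- R3 - (-2/3)*R1:  [    0  10/3  23/3 ]
R2 <-> R3   (pivot in column 2 was zero)
[ 6    -1     4 ]
[ 0  10/3  23/3 ]
[ 0     0     0 ]
Row echelon form:
[ 6    -1     4 ]
[ 0  10/3  23/3 ]
[ 0     0     0 ]
Nonzero rows / pivot columns: 2

rank(A) = 2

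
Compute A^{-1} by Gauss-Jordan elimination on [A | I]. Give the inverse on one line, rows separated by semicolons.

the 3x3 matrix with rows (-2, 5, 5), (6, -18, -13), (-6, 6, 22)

inverse = [-53 -40/3 25/6; -9 -7/3 2/3; -12 -3 1]

Gauss-Jordan on [A | I]:
R1 <- (1/-2)*R1:  [    1  -5/2  -5/2  |  -1/2     0     0 ]
R2 <- R2 - (6)*R1:  [  0  -3   2  |   3   1   0 ]
R3 <- R3 - (-6)*R1:  [  0  -9   7  |  -3   0   1 ]
R2 <- (1/-3)*R2:  [    0     1  -2/3  |    -1  -1/3     0 ]
R1 <- R1 - (-5/2)*R2:  [     1      0  -25/6  |     -3   -5/6      0 ]
R3 <- R3 - (-9)*R2:  [   0    0    1  |  -12   -3    1 ]
R1 <- R1 - (-25/6)*R3:  [     1      0      0  |    -53  -40/3   25/6 ]
R2 <- R2 - (-2/3)*R3:  [    0     1     0  |    -9  -7/3   2/3 ]
Right block of [I | A^{-1}] is the inverse:
[ -53  -40/3  25/6 ]
[  -9   -7/3   2/3 ]
[ -12     -3     1 ]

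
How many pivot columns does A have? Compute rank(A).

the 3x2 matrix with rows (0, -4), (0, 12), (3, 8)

rank(A) = 2

Row reduction:
R1 <-> R3   (pivot in column 1 was zero)
[ 3   8 ]
[ 0  12 ]
[ 0  -4 ]
R3 <- R3 - (-1/3)*R2:  [ 0  0 ]
Row echelon form:
[ 3   8 ]
[ 0  12 ]
[ 0   0 ]
Nonzero rows / pivot columns: 2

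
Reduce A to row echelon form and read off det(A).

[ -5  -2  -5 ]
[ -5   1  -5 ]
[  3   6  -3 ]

det(A) = 90

Forward elimination:
R2 <- R2 - (1)*R1:  [ 0  3  0 ]
R3 <- R3 - (-3/5)*R1:  [    0  24/5    -6 ]
R3 <- R3 - (8/5)*R2:  [  0   0  -6 ]
Upper-triangular form:
[ -5  -2  -5 ]
[  0   3   0 ]
[  0   0  -6 ]
det(A) = (-1)^0 * (-5) * (3) * (-6) = 90  (0 row swaps -> sign +1)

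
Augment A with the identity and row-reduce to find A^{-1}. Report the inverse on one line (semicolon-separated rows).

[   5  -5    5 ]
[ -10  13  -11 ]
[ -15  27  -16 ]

Gauss-Jordan on [A | I]:
R1 <- (1/5)*R1:  [   1   -1    1  |  1/5    0    0 ]
R2 <- R2 - (-10)*R1:  [  0   3  -1  |   2   1   0 ]
R3 <- R3 - (-15)*R1:  [  0  12  -1  |   3   0   1 ]
R2 <- (1/3)*R2:  [    0     1  -1/3  |   2/3   1/3     0 ]
R1 <- R1 - (-1)*R2:  [     1      0    2/3  |  13/15    1/3      0 ]
R3 <- R3 - (12)*R2:  [  0   0   3  |  -5  -4   1 ]
R3 <- (1/3)*R3:  [    0     0     1  |  -5/3  -4/3   1/3 ]
R1 <- R1 - (2/3)*R3:  [     1      0      0  |  89/45   11/9   -2/9 ]
R2 <- R2 - (-1/3)*R3:  [    0     1     0  |   1/9  -1/9   1/9 ]
Right block of [I | A^{-1}] is the inverse:
[ 89/45  11/9  -2/9 ]
[   1/9  -1/9   1/9 ]
[  -5/3  -4/3   1/3 ]

inverse = [89/45 11/9 -2/9; 1/9 -1/9 1/9; -5/3 -4/3 1/3]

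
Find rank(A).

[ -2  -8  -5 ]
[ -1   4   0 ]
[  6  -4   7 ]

rank(A) = 3

Row reduction:
R2 <- R2 - (1/2)*R1:  [   0    8  5/2 ]
R3 <- R3 - (-3)*R1:  [   0  -28   -8 ]
R3 <- R3 - (-7/2)*R2:  [   0    0  3/4 ]
Row echelon form:
[ -2  -8   -5 ]
[  0   8  5/2 ]
[  0   0  3/4 ]
Nonzero rows / pivot columns: 3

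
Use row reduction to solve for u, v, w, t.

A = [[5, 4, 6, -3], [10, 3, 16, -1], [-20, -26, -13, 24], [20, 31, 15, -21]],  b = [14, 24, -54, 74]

Forward elimination on [A|b]:
R2 <- R2 - (2)*R1:  [  0  -5   4   5  -4 ]
R3 <- R3 - (-4)*R1:  [   0  -10   11   12    2 ]
R4 <- R4 - (4)*R1:  [  0  15  -9  -9  18 ]
R3 <- R3 - (2)*R2:  [  0   0   3   2  10 ]
R4 <- R4 - (-3)*R2:  [ 0  0  3  6  6 ]
R4 <- R4 - (1)*R3:  [  0   0   0   4  -4 ]
Row echelon form:
[ 5   4  6  -3  |  14 ]
[ 0  -5  4   5  |  -4 ]
[ 0   0  3   2  |  10 ]
[ 0   0  0   4  |  -4 ]
Back-substitution:
t = (-4) / 4 = -1
w = (10 - (2)*(-1)) / 3 = 4
v = (-4 - (4)*(4) - (5)*(-1)) / -5 = 3
u = (14 - (4)*(3) - (6)*(4) - (-3)*(-1)) / 5 = -5

(-5, 3, 4, -1)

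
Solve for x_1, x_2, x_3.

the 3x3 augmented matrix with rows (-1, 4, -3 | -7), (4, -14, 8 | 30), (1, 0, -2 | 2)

(-4, -5, -3)

Forward elimination on [A|b]:
R2 <- R2 - (-4)*R1:  [  0   2  -4   2 ]
R3 <- R3 - (-1)*R1:  [  0   4  -5  -5 ]
R3 <- R3 - (2)*R2:  [  0   0   3  -9 ]
Row echelon form:
[ -1  4  -3  |  -7 ]
[  0  2  -4  |   2 ]
[  0  0   3  |  -9 ]
Back-substitution:
x_3 = (-9) / 3 = -3
x_2 = (2 - (-4)*(-3)) / 2 = -5
x_1 = (-7 - (4)*(-5) - (-3)*(-3)) / -1 = -4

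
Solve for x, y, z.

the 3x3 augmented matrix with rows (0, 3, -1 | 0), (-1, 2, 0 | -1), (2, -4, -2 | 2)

Forward elimination on [A|b]:
R1 <-> R2   (pivot in column 1 was zero)
[ -1   2   0  -1 ]
[  0   3  -1   0 ]
[  2  -4  -2   2 ]
R3 <- R3 - (-2)*R1:  [  0   0  -2   0 ]
Row echelon form:
[ -1  2   0  |  -1 ]
[  0  3  -1  |   0 ]
[  0  0  -2  |   0 ]
Back-substitution:
z = (0) / -2 = 0
y = (0 - (-1)*(0)) / 3 = 0
x = (-1 - (2)*(0)) / -1 = 1

(1, 0, 0)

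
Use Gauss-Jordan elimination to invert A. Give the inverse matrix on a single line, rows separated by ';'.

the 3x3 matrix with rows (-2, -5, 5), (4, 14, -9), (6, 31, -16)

inverse = [11/8 15/8 -5/8; 1/4 1/20 1/20; 1 4/5 -1/5]

Gauss-Jordan on [A | I]:
R1 <- (1/-2)*R1:  [    1   5/2  -5/2  |  -1/2     0     0 ]
R2 <- R2 - (4)*R1:  [ 0  4  1  |  2  1  0 ]
R3 <- R3 - (6)*R1:  [  0  16  -1  |   3   0   1 ]
R2 <- (1/4)*R2:  [   0    1  1/4  |  1/2  1/4    0 ]
R1 <- R1 - (5/2)*R2:  [     1      0  -25/8  |   -7/4   -5/8      0 ]
R3 <- R3 - (16)*R2:  [  0   0  -5  |  -5  -4   1 ]
R3 <- (1/-5)*R3:  [    0     0     1  |     1   4/5  -1/5 ]
R1 <- R1 - (-25/8)*R3:  [    1     0     0  |  11/8  15/8  -5/8 ]
R2 <- R2 - (1/4)*R3:  [    0     1     0  |   1/4  1/20  1/20 ]
Right block of [I | A^{-1}] is the inverse:
[ 11/8  15/8  -5/8 ]
[  1/4  1/20  1/20 ]
[    1   4/5  -1/5 ]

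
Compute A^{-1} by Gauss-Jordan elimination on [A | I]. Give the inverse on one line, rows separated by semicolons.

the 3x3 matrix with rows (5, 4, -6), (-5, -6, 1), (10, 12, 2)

Gauss-Jordan on [A | I]:
R1 <- (1/5)*R1:  [    1   4/5  -6/5  |   1/5     0     0 ]
R2 <- R2 - (-5)*R1:  [  0  -2  -5  |   1   1   0 ]
R3 <- R3 - (10)*R1:  [  0   4  14  |  -2   0   1 ]
R2 <- (1/-2)*R2:  [    0     1   5/2  |  -1/2  -1/2     0 ]
R1 <- R1 - (4/5)*R2:  [     1      0  -16/5  |    3/5    2/5      0 ]
R3 <- R3 - (4)*R2:  [ 0  0  4  |  0  2  1 ]
R3 <- (1/4)*R3:  [   0    0    1  |    0  1/2  1/4 ]
R1 <- R1 - (-16/5)*R3:  [   1    0    0  |  3/5    2  4/5 ]
R2 <- R2 - (5/2)*R3:  [    0     1     0  |  -1/2  -7/4  -5/8 ]
Right block of [I | A^{-1}] is the inverse:
[  3/5     2   4/5 ]
[ -1/2  -7/4  -5/8 ]
[    0   1/2   1/4 ]

inverse = [3/5 2 4/5; -1/2 -7/4 -5/8; 0 1/2 1/4]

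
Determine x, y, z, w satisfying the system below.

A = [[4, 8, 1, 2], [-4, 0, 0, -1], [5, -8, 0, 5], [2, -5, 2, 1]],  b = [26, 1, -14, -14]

(-1, 3, 0, 3)

Forward elimination on [A|b]:
R2 <- R2 - (-1)*R1:  [  0   8   1   1  27 ]
R3 <- R3 - (5/4)*R1:  [     0    -18   -5/4    5/2  -93/2 ]
R4 <- R4 - (1/2)*R1:  [   0   -9  3/2    0  -27 ]
R3 <- R3 - (-9/4)*R2:  [    0     0     1  19/4  57/4 ]
R4 <- R4 - (-9/8)*R2:  [    0     0  21/8   9/8  27/8 ]
R4 <- R4 - (21/8)*R3:  [        0         0         0   -363/32  -1089/32 ]
Row echelon form:
[ 4  8  1        2  |        26 ]
[ 0  8  1        1  |        27 ]
[ 0  0  1     19/4  |      57/4 ]
[ 0  0  0  -363/32  |  -1089/32 ]
Back-substitution:
w = (-1089/32) / (-363/32) = 3
z = (57/4 - (19/4)*(3)) / 1 = 0
y = (27 - (1)*(0) - (1)*(3)) / 8 = 3
x = (26 - (8)*(3) - (1)*(0) - (2)*(3)) / 4 = -1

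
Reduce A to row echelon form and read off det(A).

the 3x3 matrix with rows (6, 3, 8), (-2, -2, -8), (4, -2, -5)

Forward elimination:
R2 <- R2 - (-1/3)*R1:  [     0     -1  -16/3 ]
R3 <- R3 - (2/3)*R1:  [     0     -4  -31/3 ]
R3 <- R3 - (4)*R2:  [  0   0  11 ]
Upper-triangular form:
[ 6   3      8 ]
[ 0  -1  -16/3 ]
[ 0   0     11 ]
det(A) = (-1)^0 * (6) * (-1) * (11) = -66  (0 row swaps -> sign +1)

det(A) = -66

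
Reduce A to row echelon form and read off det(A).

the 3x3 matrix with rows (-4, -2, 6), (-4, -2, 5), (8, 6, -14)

Forward elimination:
R2 <- R2 - (1)*R1:  [  0   0  -1 ]
R3 <- R3 - (-2)*R1:  [  0   2  -2 ]
R2 <-> R3   (pivot in column 2 was zero)
[ -4  -2   6 ]
[  0   2  -2 ]
[  0   0  -1 ]
Upper-triangular form:
[ -4  -2   6 ]
[  0   2  -2 ]
[  0   0  -1 ]
det(A) = (-1)^1 * (-4) * (2) * (-1) = -8  (1 row swap -> sign -1)

det(A) = -8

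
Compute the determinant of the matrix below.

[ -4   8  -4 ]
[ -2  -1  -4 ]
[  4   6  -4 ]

det(A) = -272

Forward elimination:
R2 <- R2 - (1/2)*R1:  [  0  -5  -2 ]
R3 <- R3 - (-1)*R1:  [  0  14  -8 ]
R3 <- R3 - (-14/5)*R2:  [     0      0  -68/5 ]
Upper-triangular form:
[ -4   8     -4 ]
[  0  -5     -2 ]
[  0   0  -68/5 ]
det(A) = (-1)^0 * (-4) * (-5) * (-68/5) = -272  (0 row swaps -> sign +1)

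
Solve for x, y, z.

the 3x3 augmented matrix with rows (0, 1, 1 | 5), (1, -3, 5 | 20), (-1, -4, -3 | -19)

Forward elimination on [A|b]:
R1 <-> R2   (pivot in column 1 was zero)
[  1  -3   5   20 ]
[  0   1   1    5 ]
[ -1  -4  -3  -19 ]
R3 <- R3 - (-1)*R1:  [  0  -7   2   1 ]
R3 <- R3 - (-7)*R2:  [  0   0   9  36 ]
Row echelon form:
[ 1  -3  5  |  20 ]
[ 0   1  1  |   5 ]
[ 0   0  9  |  36 ]
Back-substitution:
z = (36) / 9 = 4
y = (5 - (1)*(4)) / 1 = 1
x = (20 - (-3)*(1) - (5)*(4)) / 1 = 3

(3, 1, 4)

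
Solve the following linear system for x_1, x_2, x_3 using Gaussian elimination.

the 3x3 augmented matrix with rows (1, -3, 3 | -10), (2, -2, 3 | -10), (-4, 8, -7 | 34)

Forward elimination on [A|b]:
R2 <- R2 - (2)*R1:  [  0   4  -3  10 ]
R3 <- R3 - (-4)*R1:  [  0  -4   5  -6 ]
R3 <- R3 - (-1)*R2:  [ 0  0  2  4 ]
Row echelon form:
[ 1  -3   3  |  -10 ]
[ 0   4  -3  |   10 ]
[ 0   0   2  |    4 ]
Back-substitution:
x_3 = (4) / 2 = 2
x_2 = (10 - (-3)*(2)) / 4 = 4
x_1 = (-10 - (-3)*(4) - (3)*(2)) / 1 = -4

(-4, 4, 2)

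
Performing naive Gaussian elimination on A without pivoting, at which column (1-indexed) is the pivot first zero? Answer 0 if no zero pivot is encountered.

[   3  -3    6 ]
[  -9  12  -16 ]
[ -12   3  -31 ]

Naive forward elimination:
R2 <- R2 - (-3)*R1:  [ 0  3  2 ]
R3 <- R3 - (-4)*R1:  [  0  -9  -7 ]
R3 <- R3 - (-3)*R2:  [  0   0  -1 ]
All pivots nonzero; naive elimination completes without hitting a zero pivot.

first zero-pivot column = 0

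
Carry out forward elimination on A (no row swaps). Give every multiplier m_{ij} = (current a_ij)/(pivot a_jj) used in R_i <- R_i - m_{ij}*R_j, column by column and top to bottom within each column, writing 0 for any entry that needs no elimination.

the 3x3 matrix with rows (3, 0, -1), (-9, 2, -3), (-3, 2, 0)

Forward elimination:
R2 <- R2 - (-3)*R1:  [  0   2  -6 ]
R3 <- R3 - (-1)*R1:  [  0   2  -1 ]
R3 <- R3 - (1)*R2:  [ 0  0  5 ]
Multipliers (in order of application): m_{21} = -3, m_{31} = -1, m_{32} = 1

multipliers: -3, -1, 1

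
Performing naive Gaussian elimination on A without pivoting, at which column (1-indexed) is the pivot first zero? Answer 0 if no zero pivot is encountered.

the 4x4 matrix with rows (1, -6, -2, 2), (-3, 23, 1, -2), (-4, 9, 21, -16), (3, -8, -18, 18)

Naive forward elimination:
R2 <- R2 - (-3)*R1:  [  0   5  -5   4 ]
R3 <- R3 - (-4)*R1:  [   0  -15   13   -8 ]
R4 <- R4 - (3)*R1:  [   0   10  -12   12 ]
R3 <- R3 - (-3)*R2:  [  0   0  -2   4 ]
R4 <- R4 - (2)*R2:  [  0   0  -2   4 ]
R4 <- R4 - (1)*R3:  [ 0  0  0  0 ]
Matrix at this point:
[ 1  -6  -2  2 ]
[ 0   5  -5  4 ]
[ 0   0  -2  4 ]
[ 0   0   0  0 ]
Pivot entry (4,4) in the last row is zero and there are no rows below to swap with -> zero pivot in column 4 (A is singular).

first zero-pivot column = 4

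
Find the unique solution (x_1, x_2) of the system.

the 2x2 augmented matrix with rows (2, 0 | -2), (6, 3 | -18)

(-1, -4)

Forward elimination on [A|b]:
R2 <- R2 - (3)*R1:  [   0    3  -12 ]
Row echelon form:
[ 2  0  |   -2 ]
[ 0  3  |  -12 ]
Back-substitution:
x_2 = (-12) / 3 = -4
x_1 = (-2) / 2 = -1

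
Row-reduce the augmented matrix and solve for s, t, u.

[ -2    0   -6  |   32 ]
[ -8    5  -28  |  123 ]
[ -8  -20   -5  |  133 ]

Forward elimination on [A|b]:
R2 <- R2 - (4)*R1:  [  0   5  -4  -5 ]
R3 <- R3 - (4)*R1:  [   0  -20   19    5 ]
R3 <- R3 - (-4)*R2:  [   0    0    3  -15 ]
Row echelon form:
[ -2  0  -6  |   32 ]
[  0  5  -4  |   -5 ]
[  0  0   3  |  -15 ]
Back-substitution:
u = (-15) / 3 = -5
t = (-5 - (-4)*(-5)) / 5 = -5
s = (32 - (-6)*(-5)) / -2 = -1

(-1, -5, -5)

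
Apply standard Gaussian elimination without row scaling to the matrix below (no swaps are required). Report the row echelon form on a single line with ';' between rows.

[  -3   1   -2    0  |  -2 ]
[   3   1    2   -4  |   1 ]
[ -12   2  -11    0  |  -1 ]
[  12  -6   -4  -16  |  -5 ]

REF = [-3 1 -2 0 -2; 0 2 0 -4 -1; 0 0 -3 -4 6; 0 0 0 -4 -38]

Forward elimination:
R2 <- R2 - (-1)*R1:  [  0   2   0  -4  -1 ]
R3 <- R3 - (4)*R1:  [  0  -2  -3   0   7 ]
R4 <- R4 - (-4)*R1:  [   0   -2  -12  -16  -13 ]
R3 <- R3 - (-1)*R2:  [  0   0  -3  -4   6 ]
R4 <- R4 - (-1)*R2:  [   0    0  -12  -20  -14 ]
R4 <- R4 - (4)*R3:  [   0    0    0   -4  -38 ]
Row echelon form:
[ -3  1  -2   0  |   -2 ]
[  0  2   0  -4  |   -1 ]
[  0  0  -3  -4  |    6 ]
[  0  0   0  -4  |  -38 ]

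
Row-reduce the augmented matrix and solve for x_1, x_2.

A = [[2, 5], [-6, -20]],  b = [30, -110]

Forward elimination on [A|b]:
R2 <- R2 - (-3)*R1:  [   0   -5  -20 ]
Row echelon form:
[ 2   5  |   30 ]
[ 0  -5  |  -20 ]
Back-substitution:
x_2 = (-20) / -5 = 4
x_1 = (30 - (5)*(4)) / 2 = 5

(5, 4)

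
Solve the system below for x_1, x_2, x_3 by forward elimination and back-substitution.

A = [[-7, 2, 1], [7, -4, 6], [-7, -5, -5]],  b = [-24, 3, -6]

(3, 0, -3)

Forward elimination on [A|b]:
R2 <- R2 - (-1)*R1:  [   0   -2    7  -21 ]
R3 <- R3 - (1)*R1:  [  0  -7  -6  18 ]
R3 <- R3 - (7/2)*R2:  [     0      0  -61/2  183/2 ]
Row echelon form:
[ -7   2      1  |    -24 ]
[  0  -2      7  |    -21 ]
[  0   0  -61/2  |  183/2 ]
Back-substitution:
x_3 = (183/2) / (-61/2) = -3
x_2 = (-21 - (7)*(-3)) / -2 = 0
x_1 = (-24 - (2)*(0) - (1)*(-3)) / -7 = 3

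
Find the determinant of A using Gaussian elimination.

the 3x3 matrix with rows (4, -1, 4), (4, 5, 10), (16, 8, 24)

det(A) = -96

Forward elimination:
R2 <- R2 - (1)*R1:  [ 0  6  6 ]
R3 <- R3 - (4)*R1:  [  0  12   8 ]
R3 <- R3 - (2)*R2:  [  0   0  -4 ]
Upper-triangular form:
[ 4  -1   4 ]
[ 0   6   6 ]
[ 0   0  -4 ]
det(A) = (-1)^0 * (4) * (6) * (-4) = -96  (0 row swaps -> sign +1)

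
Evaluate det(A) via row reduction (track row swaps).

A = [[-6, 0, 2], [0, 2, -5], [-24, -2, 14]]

det(A) = -12

Forward elimination:
R3 <- R3 - (4)*R1:  [  0  -2   6 ]
R3 <- R3 - (-1)*R2:  [ 0  0  1 ]
Upper-triangular form:
[ -6  0   2 ]
[  0  2  -5 ]
[  0  0   1 ]
det(A) = (-1)^0 * (-6) * (2) * (1) = -12  (0 row swaps -> sign +1)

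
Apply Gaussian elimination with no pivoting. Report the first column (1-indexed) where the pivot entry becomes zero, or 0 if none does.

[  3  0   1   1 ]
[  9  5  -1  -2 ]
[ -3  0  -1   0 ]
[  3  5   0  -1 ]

Naive forward elimination:
R2 <- R2 - (3)*R1:  [  0   5  -4  -5 ]
R3 <- R3 - (-1)*R1:  [ 0  0  0  1 ]
R4 <- R4 - (1)*R1:  [  0   5  -1  -2 ]
R4 <- R4 - (1)*R2:  [ 0  0  3  3 ]
Matrix at this point:
[ 3  0   1   1 ]
[ 0  5  -4  -5 ]
[ 0  0   0   1 ]
[ 0  0   3   3 ]
Pivot entry (3,3) is zero but row 4 has 3 in column 3 -> naive elimination stops; a row interchange (e.g. R3 <-> R4) would be required here.

first zero-pivot column = 3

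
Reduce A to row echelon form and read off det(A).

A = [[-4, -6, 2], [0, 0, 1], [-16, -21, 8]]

det(A) = 12

Forward elimination:
R3 <- R3 - (4)*R1:  [ 0  3  0 ]
R2 <-> R3   (pivot in column 2 was zero)
[ -4  -6  2 ]
[  0   3  0 ]
[  0   0  1 ]
Upper-triangular form:
[ -4  -6  2 ]
[  0   3  0 ]
[  0   0  1 ]
det(A) = (-1)^1 * (-4) * (3) * (1) = 12  (1 row swap -> sign -1)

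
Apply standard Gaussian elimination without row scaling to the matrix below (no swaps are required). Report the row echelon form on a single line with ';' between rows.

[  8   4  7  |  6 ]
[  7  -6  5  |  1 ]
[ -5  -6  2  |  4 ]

REF = [8 4 7 6; 0 -19/2 -9/8 -17/4; 0 0 129/19 177/19]

Forward elimination:
R2 <- R2 - (7/8)*R1:  [     0  -19/2   -9/8  -17/4 ]
R3 <- R3 - (-5/8)*R1:  [    0  -7/2  51/8  31/4 ]
R3 <- R3 - (7/19)*R2:  [      0       0  129/19  177/19 ]
Row echelon form:
[ 8      4       7  |       6 ]
[ 0  -19/2    -9/8  |   -17/4 ]
[ 0      0  129/19  |  177/19 ]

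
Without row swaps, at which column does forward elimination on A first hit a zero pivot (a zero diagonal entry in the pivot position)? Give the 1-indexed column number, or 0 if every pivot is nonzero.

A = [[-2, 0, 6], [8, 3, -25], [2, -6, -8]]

first zero-pivot column = 0

Naive forward elimination:
R2 <- R2 - (-4)*R1:  [  0   3  -1 ]
R3 <- R3 - (-1)*R1:  [  0  -6  -2 ]
R3 <- R3 - (-2)*R2:  [  0   0  -4 ]
All pivots nonzero; naive elimination completes without hitting a zero pivot.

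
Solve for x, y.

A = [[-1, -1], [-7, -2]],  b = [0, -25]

Forward elimination on [A|b]:
R2 <- R2 - (7)*R1:  [   0    5  -25 ]
Row echelon form:
[ -1  -1  |    0 ]
[  0   5  |  -25 ]
Back-substitution:
y = (-25) / 5 = -5
x = (0 - (-1)*(-5)) / -1 = 5

(5, -5)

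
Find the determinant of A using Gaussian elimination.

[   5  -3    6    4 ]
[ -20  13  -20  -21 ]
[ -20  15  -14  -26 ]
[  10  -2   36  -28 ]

Forward elimination:
R2 <- R2 - (-4)*R1:  [  0   1   4  -5 ]
R3 <- R3 - (-4)*R1:  [   0    3   10  -10 ]
R4 <- R4 - (2)*R1:  [   0    4   24  -36 ]
R3 <- R3 - (3)*R2:  [  0   0  -2   5 ]
R4 <- R4 - (4)*R2:  [   0    0    8  -16 ]
R4 <- R4 - (-4)*R3:  [ 0  0  0  4 ]
Upper-triangular form:
[ 5  -3   6   4 ]
[ 0   1   4  -5 ]
[ 0   0  -2   5 ]
[ 0   0   0   4 ]
det(A) = (-1)^0 * (5) * (1) * (-2) * (4) = -40  (0 row swaps -> sign +1)

det(A) = -40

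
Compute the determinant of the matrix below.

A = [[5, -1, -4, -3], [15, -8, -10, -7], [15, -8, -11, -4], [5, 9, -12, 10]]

Forward elimination:
R2 <- R2 - (3)*R1:  [  0  -5   2   2 ]
R3 <- R3 - (3)*R1:  [  0  -5   1   5 ]
R4 <- R4 - (1)*R1:  [  0  10  -8  13 ]
R3 <- R3 - (1)*R2:  [  0   0  -1   3 ]
R4 <- R4 - (-2)*R2:  [  0   0  -4  17 ]
R4 <- R4 - (4)*R3:  [ 0  0  0  5 ]
Upper-triangular form:
[ 5  -1  -4  -3 ]
[ 0  -5   2   2 ]
[ 0   0  -1   3 ]
[ 0   0   0   5 ]
det(A) = (-1)^0 * (5) * (-5) * (-1) * (5) = 125  (0 row swaps -> sign +1)

det(A) = 125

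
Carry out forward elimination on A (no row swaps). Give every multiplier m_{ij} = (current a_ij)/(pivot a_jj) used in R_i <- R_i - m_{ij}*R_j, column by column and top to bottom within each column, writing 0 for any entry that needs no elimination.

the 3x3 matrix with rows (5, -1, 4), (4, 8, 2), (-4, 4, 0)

multipliers: 4/5, -4/5, 4/11

Forward elimination:
R2 <- R2 - (4/5)*R1:  [    0  44/5  -6/5 ]
R3 <- R3 - (-4/5)*R1:  [    0  16/5  16/5 ]
R3 <- R3 - (4/11)*R2:  [     0      0  40/11 ]
Multipliers (in order of application): m_{21} = 4/5, m_{31} = -4/5, m_{32} = 4/11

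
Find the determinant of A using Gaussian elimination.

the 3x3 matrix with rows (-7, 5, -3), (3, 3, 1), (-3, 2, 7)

det(A) = -298

Forward elimination:
R2 <- R2 - (-3/7)*R1:  [    0  36/7  -2/7 ]
R3 <- R3 - (3/7)*R1:  [    0  -1/7  58/7 ]
R3 <- R3 - (-1/36)*R2:  [      0       0  149/18 ]
Upper-triangular form:
[ -7     5      -3 ]
[  0  36/7    -2/7 ]
[  0     0  149/18 ]
det(A) = (-1)^0 * (-7) * (36/7) * (149/18) = -298  (0 row swaps -> sign +1)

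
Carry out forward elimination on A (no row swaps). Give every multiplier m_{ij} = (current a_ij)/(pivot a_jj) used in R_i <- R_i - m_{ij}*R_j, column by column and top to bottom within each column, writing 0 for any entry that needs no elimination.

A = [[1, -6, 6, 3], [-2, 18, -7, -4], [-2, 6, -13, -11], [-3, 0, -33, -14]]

multipliers: -2, -2, -3, -1, -3, 0

Forward elimination:
R2 <- R2 - (-2)*R1:  [ 0  6  5  2 ]
R3 <- R3 - (-2)*R1:  [  0  -6  -1  -5 ]
R4 <- R4 - (-3)*R1:  [   0  -18  -15   -5 ]
R3 <- R3 - (-1)*R2:  [  0   0   4  -3 ]
R4 <- R4 - (-3)*R2:  [ 0  0  0  1 ]
R4: entry in column 3 is already 0 -> m_{43} = 0 (no row operation needed)
Multipliers (in order of application): m_{21} = -2, m_{31} = -2, m_{41} = -3, m_{32} = -1, m_{42} = -3, m_{43} = 0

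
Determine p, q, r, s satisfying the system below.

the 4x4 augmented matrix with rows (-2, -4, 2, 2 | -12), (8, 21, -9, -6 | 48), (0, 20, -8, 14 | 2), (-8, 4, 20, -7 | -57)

(3, 0, -2, -1)

Forward elimination on [A|b]:
R2 <- R2 - (-4)*R1:  [  0   5  -1   2   0 ]
R4 <- R4 - (4)*R1:  [   0   20   12  -15   -9 ]
R3 <- R3 - (4)*R2:  [  0   0  -4   6   2 ]
R4 <- R4 - (4)*R2:  [   0    0   16  -23   -9 ]
R4 <- R4 - (-4)*R3:  [  0   0   0   1  -1 ]
Row echelon form:
[ -2  -4   2  2  |  -12 ]
[  0   5  -1  2  |    0 ]
[  0   0  -4  6  |    2 ]
[  0   0   0  1  |   -1 ]
Back-substitution:
s = (-1) / 1 = -1
r = (2 - (6)*(-1)) / -4 = -2
q = (0 - (-1)*(-2) - (2)*(-1)) / 5 = 0
p = (-12 - (-4)*(0) - (2)*(-2) - (2)*(-1)) / -2 = 3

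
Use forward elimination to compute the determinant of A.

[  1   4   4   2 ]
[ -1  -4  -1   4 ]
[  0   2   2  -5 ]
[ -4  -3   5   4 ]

Forward elimination:
R2 <- R2 - (-1)*R1:  [ 0  0  3  6 ]
R4 <- R4 - (-4)*R1:  [  0  13  21  12 ]
R2 <-> R3   (pivot in column 2 was zero)
[ 1   4   4   2 ]
[ 0   2   2  -5 ]
[ 0   0   3   6 ]
[ 0  13  21  12 ]
R4 <- R4 - (13/2)*R2:  [    0     0     8  89/2 ]
R4 <- R4 - (8/3)*R3:  [    0     0     0  57/2 ]
Upper-triangular form:
[ 1  4  4     2 ]
[ 0  2  2    -5 ]
[ 0  0  3     6 ]
[ 0  0  0  57/2 ]
det(A) = (-1)^1 * (1) * (2) * (3) * (57/2) = -171  (1 row swap -> sign -1)

det(A) = -171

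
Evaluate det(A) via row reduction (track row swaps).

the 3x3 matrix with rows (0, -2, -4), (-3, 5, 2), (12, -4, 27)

det(A) = -18

Forward elimination:
R1 <-> R2   (pivot in column 1 was zero)
[ -3   5   2 ]
[  0  -2  -4 ]
[ 12  -4  27 ]
R3 <- R3 - (-4)*R1:  [  0  16  35 ]
R3 <- R3 - (-8)*R2:  [ 0  0  3 ]
Upper-triangular form:
[ -3   5   2 ]
[  0  -2  -4 ]
[  0   0   3 ]
det(A) = (-1)^1 * (-3) * (-2) * (3) = -18  (1 row swap -> sign -1)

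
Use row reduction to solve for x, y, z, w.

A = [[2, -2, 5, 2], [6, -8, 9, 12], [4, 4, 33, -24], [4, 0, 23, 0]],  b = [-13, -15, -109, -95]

Forward elimination on [A|b]:
R2 <- R2 - (3)*R1:  [  0  -2  -6   6  24 ]
R3 <- R3 - (2)*R1:  [   0    8   23  -28  -83 ]
R4 <- R4 - (2)*R1:  [   0    4   13   -4  -69 ]
R3 <- R3 - (-4)*R2:  [  0   0  -1  -4  13 ]
R4 <- R4 - (-2)*R2:  [   0    0    1    8  -21 ]
R4 <- R4 - (-1)*R3:  [  0   0   0   4  -8 ]
Row echelon form:
[ 2  -2   5   2  |  -13 ]
[ 0  -2  -6   6  |   24 ]
[ 0   0  -1  -4  |   13 ]
[ 0   0   0   4  |   -8 ]
Back-substitution:
w = (-8) / 4 = -2
z = (13 - (-4)*(-2)) / -1 = -5
y = (24 - (-6)*(-5) - (6)*(-2)) / -2 = -3
x = (-13 - (-2)*(-3) - (5)*(-5) - (2)*(-2)) / 2 = 5

(5, -3, -5, -2)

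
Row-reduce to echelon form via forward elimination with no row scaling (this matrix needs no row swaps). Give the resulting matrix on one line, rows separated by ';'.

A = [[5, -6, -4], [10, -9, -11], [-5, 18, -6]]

Forward elimination:
R2 <- R2 - (2)*R1:  [  0   3  -3 ]
R3 <- R3 - (-1)*R1:  [   0   12  -10 ]
R3 <- R3 - (4)*R2:  [ 0  0  2 ]
Row echelon form:
[ 5  -6  -4 ]
[ 0   3  -3 ]
[ 0   0   2 ]

REF = [5 -6 -4; 0 3 -3; 0 0 2]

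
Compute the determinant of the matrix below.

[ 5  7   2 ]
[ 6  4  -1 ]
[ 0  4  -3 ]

Forward elimination:
R2 <- R2 - (6/5)*R1:  [     0  -22/5  -17/5 ]
R3 <- R3 - (-10/11)*R2:  [      0       0  -67/11 ]
Upper-triangular form:
[ 5      7       2 ]
[ 0  -22/5   -17/5 ]
[ 0      0  -67/11 ]
det(A) = (-1)^0 * (5) * (-22/5) * (-67/11) = 134  (0 row swaps -> sign +1)

det(A) = 134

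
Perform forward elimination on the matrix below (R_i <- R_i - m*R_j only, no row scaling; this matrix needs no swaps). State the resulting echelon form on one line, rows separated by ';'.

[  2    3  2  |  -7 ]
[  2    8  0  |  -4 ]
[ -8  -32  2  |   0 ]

REF = [2 3 2 -7; 0 5 -2 3; 0 0 2 -16]

Forward elimination:
R2 <- R2 - (1)*R1:  [  0   5  -2   3 ]
R3 <- R3 - (-4)*R1:  [   0  -20   10  -28 ]
R3 <- R3 - (-4)*R2:  [   0    0    2  -16 ]
Row echelon form:
[ 2  3   2  |   -7 ]
[ 0  5  -2  |    3 ]
[ 0  0   2  |  -16 ]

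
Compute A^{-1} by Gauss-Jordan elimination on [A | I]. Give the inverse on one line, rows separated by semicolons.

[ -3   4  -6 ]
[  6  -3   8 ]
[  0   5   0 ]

Gauss-Jordan on [A | I]:
R1 <- (1/-3)*R1:  [    1  -4/3     2  |  -1/3     0     0 ]
R2 <- R2 - (6)*R1:  [  0   5  -4  |   2   1   0 ]
R2 <- (1/5)*R2:  [    0     1  -4/5  |   2/5   1/5     0 ]
R1 <- R1 - (-4/3)*R2:  [     1      0  14/15  |    1/5   4/15      0 ]
R3 <- R3 - (5)*R2:  [  0   0   4  |  -2  -1   1 ]
R3 <- (1/4)*R3:  [    0     0     1  |  -1/2  -1/4   1/4 ]
R1 <- R1 - (14/15)*R3:  [     1      0      0  |    2/3    1/2  -7/30 ]
R2 <- R2 - (-4/5)*R3:  [   0    1    0  |    0    0  1/5 ]
Right block of [I | A^{-1}] is the inverse:
[  2/3   1/2  -7/30 ]
[    0     0    1/5 ]
[ -1/2  -1/4    1/4 ]

inverse = [2/3 1/2 -7/30; 0 0 1/5; -1/2 -1/4 1/4]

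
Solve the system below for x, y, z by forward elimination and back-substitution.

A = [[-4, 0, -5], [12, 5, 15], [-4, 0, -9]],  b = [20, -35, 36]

(0, 5, -4)

Forward elimination on [A|b]:
R2 <- R2 - (-3)*R1:  [  0   5   0  25 ]
R3 <- R3 - (1)*R1:  [  0   0  -4  16 ]
Row echelon form:
[ -4  0  -5  |  20 ]
[  0  5   0  |  25 ]
[  0  0  -4  |  16 ]
Back-substitution:
z = (16) / -4 = -4
y = (25) / 5 = 5
x = (20 - (-5)*(-4)) / -4 = 0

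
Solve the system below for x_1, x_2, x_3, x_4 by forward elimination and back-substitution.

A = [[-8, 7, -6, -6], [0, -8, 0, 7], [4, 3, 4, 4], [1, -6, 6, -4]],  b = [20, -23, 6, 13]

Forward elimination on [A|b]:
R3 <- R3 - (-1/2)*R1:  [    0  13/2     1     1    16 ]
R4 <- R4 - (-1/8)*R1:  [     0  -41/8   21/4  -19/4   31/2 ]
R3 <- R3 - (-13/16)*R2:  [      0       0       1  107/16  -43/16 ]
R4 <- R4 - (41/64)*R2:  [       0        0     21/4  -591/64  1935/64 ]
R4 <- R4 - (21/4)*R3:  [        0         0         0  -1419/32   1419/32 ]
Row echelon form:
[ -8   7  -6        -6  |       20 ]
[  0  -8   0         7  |      -23 ]
[  0   0   1    107/16  |   -43/16 ]
[  0   0   0  -1419/32  |  1419/32 ]
Back-substitution:
x_4 = (1419/32) / (-1419/32) = -1
x_3 = (-43/16 - (107/16)*(-1)) / 1 = 4
x_2 = (-23 - (7)*(-1)) / -8 = 2
x_1 = (20 - (7)*(2) - (-6)*(4) - (-6)*(-1)) / -8 = -3

(-3, 2, 4, -1)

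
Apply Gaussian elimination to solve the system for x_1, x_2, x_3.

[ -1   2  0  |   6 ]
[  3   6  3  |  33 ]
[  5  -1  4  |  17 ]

Forward elimination on [A|b]:
R2 <- R2 - (-3)*R1:  [  0  12   3  51 ]
R3 <- R3 - (-5)*R1:  [  0   9   4  47 ]
R3 <- R3 - (3/4)*R2:  [    0     0   7/4  35/4 ]
Row echelon form:
[ -1   2    0  |     6 ]
[  0  12    3  |    51 ]
[  0   0  7/4  |  35/4 ]
Back-substitution:
x_3 = (35/4) / (7/4) = 5
x_2 = (51 - (3)*(5)) / 12 = 3
x_1 = (6 - (2)*(3)) / -1 = 0

(0, 3, 5)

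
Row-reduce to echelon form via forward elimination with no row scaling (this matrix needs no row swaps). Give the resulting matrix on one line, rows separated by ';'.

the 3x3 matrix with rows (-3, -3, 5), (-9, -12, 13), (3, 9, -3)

Forward elimination:
R2 <- R2 - (3)*R1:  [  0  -3  -2 ]
R3 <- R3 - (-1)*R1:  [ 0  6  2 ]
R3 <- R3 - (-2)*R2:  [  0   0  -2 ]
Row echelon form:
[ -3  -3   5 ]
[  0  -3  -2 ]
[  0   0  -2 ]

REF = [-3 -3 5; 0 -3 -2; 0 0 -2]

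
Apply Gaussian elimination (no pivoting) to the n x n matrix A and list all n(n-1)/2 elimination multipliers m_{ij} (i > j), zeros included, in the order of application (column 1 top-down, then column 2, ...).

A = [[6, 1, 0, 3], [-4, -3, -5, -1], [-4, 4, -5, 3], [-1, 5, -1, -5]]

multipliers: -2/3, -2/3, -1/6, -2, -31/14, 169/210

Forward elimination:
R2 <- R2 - (-2/3)*R1:  [    0  -7/3    -5     1 ]
R3 <- R3 - (-2/3)*R1:  [    0  14/3    -5     5 ]
R4 <- R4 - (-1/6)*R1:  [    0  31/6    -1  -9/2 ]
R3 <- R3 - (-2)*R2:  [   0    0  -15    7 ]
R4 <- R4 - (-31/14)*R2:  [       0        0  -169/14    -16/7 ]
R4 <- R4 - (169/210)*R3:  [         0          0          0  -1663/210 ]
Multipliers (in order of application): m_{21} = -2/3, m_{31} = -2/3, m_{41} = -1/6, m_{32} = -2, m_{42} = -31/14, m_{43} = 169/210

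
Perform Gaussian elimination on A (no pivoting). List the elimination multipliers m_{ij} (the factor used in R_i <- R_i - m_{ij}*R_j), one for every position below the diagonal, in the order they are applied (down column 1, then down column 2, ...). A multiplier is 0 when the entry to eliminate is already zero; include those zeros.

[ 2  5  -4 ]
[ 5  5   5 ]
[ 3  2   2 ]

multipliers: 5/2, 3/2, 11/15

Forward elimination:
R2 <- R2 - (5/2)*R1:  [     0  -15/2     15 ]
R3 <- R3 - (3/2)*R1:  [     0  -11/2      8 ]
R3 <- R3 - (11/15)*R2:  [  0   0  -3 ]
Multipliers (in order of application): m_{21} = 5/2, m_{31} = 3/2, m_{32} = 11/15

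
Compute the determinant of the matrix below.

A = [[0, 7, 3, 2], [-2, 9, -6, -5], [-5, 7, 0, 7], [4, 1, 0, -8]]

Forward elimination:
R1 <-> R2   (pivot in column 1 was zero)
[ -2  9  -6  -5 ]
[  0  7   3   2 ]
[ -5  7   0   7 ]
[  4  1   0  -8 ]
R3 <- R3 - (5/2)*R1:  [     0  -31/2     15   39/2 ]
R4 <- R4 - (-2)*R1:  [   0   19  -12  -18 ]
R3 <- R3 - (-31/14)*R2:  [      0       0  303/14  335/14 ]
R4 <- R4 - (19/7)*R2:  [      0       0  -141/7  -164/7 ]
R4 <- R4 - (-94/101)*R3:  [        0         0         0  -117/101 ]
Upper-triangular form:
[ -2  9      -6        -5 ]
[  0  7       3         2 ]
[  0  0  303/14    335/14 ]
[  0  0       0  -117/101 ]
det(A) = (-1)^1 * (-2) * (7) * (303/14) * (-117/101) = -351  (1 row swap -> sign -1)

det(A) = -351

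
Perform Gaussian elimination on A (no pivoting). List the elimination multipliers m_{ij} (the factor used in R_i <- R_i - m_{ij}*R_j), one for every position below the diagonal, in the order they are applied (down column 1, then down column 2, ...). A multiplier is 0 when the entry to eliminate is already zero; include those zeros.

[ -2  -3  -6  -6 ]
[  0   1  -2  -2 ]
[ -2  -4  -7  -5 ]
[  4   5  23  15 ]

Forward elimination:
R2: entry in column 1 is already 0 -> m_{21} = 0 (no row operation needed)
R3 <- R3 - (1)*R1:  [  0  -1  -1   1 ]
R4 <- R4 - (-2)*R1:  [  0  -1  11   3 ]
R3 <- R3 - (-1)*R2:  [  0   0  -3  -1 ]
R4 <- R4 - (-1)*R2:  [ 0  0  9  1 ]
R4 <- R4 - (-3)*R3:  [  0   0   0  -2 ]
Multipliers (in order of application): m_{21} = 0, m_{31} = 1, m_{41} = -2, m_{32} = -1, m_{42} = -1, m_{43} = -3

multipliers: 0, 1, -2, -1, -1, -3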